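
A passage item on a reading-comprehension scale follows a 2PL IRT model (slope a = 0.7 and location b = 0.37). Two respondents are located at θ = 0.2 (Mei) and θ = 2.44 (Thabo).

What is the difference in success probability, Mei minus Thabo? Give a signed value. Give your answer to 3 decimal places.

P(θ) = 1 / (1 + exp(−a(θ − b)))
P(Mei) = 0.4703  [exponent -0.1190]
P(Thabo) = 0.8098  [exponent 1.4490]
Difference = 0.4703 − 0.8098 = -0.3396

-0.340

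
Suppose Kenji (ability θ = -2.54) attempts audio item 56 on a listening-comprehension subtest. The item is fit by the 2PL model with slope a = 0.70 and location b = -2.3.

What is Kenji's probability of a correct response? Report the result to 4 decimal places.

P(θ) = 1 / (1 + exp(−a(θ − b)))
Exponent: 0.70 × (-2.54 − (-2.3)) = -0.1680
1/(1 + e^{0.1680}) = 0.4581

0.4581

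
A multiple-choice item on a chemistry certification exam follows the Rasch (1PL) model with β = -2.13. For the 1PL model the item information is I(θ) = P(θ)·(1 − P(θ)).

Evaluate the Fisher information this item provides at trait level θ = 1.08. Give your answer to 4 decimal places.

0.0373

P = 1/(1+e^{-3.2100}) = 0.9612
P(1−P) = 0.9612 × 0.0388 = 0.0373
I = P(1−P) = 0.03729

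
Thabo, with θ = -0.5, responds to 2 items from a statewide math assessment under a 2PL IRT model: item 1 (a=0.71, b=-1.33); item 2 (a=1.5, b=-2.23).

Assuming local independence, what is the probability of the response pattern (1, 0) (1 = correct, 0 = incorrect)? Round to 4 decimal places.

P(θ) = 1 / (1 + exp(−a(θ − b)))
P_1 = 1/(1+e^{-0.5893}) = 0.6432
P_2 = 1/(1+e^{-2.5950}) = 0.9305
L = P_1 × (1−P_2) = 0.6432 × 0.0695 = 0.04468

0.0447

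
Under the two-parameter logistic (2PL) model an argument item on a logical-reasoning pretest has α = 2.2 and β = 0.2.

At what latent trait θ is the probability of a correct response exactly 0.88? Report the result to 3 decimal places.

P(θ) = 1 / (1 + exp(−α(θ − β)))
logit = ln(0.8800/0.1200) = 1.9924
θ = β + logit/(α) = 0.2 + 1.9924/2.2000 = 1.1057

1.106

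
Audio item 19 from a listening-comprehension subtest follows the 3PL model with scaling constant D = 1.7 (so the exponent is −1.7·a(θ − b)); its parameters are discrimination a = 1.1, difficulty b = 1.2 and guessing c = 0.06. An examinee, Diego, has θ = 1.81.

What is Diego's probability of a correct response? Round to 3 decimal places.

0.772

P(θ) = c + (1 − c) · 1 / (1 + exp(−D·a(θ − b)))
Exponent: 1.7 × 1.1 × (1.81 − 1.2) = 1.1407
1/(1 + e^{-1.1407}) = 0.7578
P = 0.06 + 0.94 × 0.7578 = 0.7723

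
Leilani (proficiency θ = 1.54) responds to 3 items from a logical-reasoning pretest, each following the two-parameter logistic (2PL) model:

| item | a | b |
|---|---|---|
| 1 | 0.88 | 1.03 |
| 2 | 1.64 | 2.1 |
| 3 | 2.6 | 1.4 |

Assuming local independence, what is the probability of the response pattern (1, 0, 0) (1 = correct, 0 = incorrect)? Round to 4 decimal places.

0.1789

P(θ) = 1 / (1 + exp(−a(θ − b)))
P_1 = 1/(1+e^{-0.4488}) = 0.6104
P_2 = 1/(1+e^{0.9184}) = 0.2853
P_3 = 1/(1+e^{-0.3640}) = 0.5900
L = P_1 × (1−P_2) × (1−P_3) = 0.6104 × 0.7147 × 0.4100 = 0.17885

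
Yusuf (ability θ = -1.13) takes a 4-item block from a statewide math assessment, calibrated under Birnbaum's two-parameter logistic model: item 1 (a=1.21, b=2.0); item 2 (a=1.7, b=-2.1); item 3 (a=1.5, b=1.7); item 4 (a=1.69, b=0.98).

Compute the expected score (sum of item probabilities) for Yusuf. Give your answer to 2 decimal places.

0.90

P(θ) = 1 / (1 + exp(−a(θ − b)))
P_1 = 1/(1+e^{3.7873}) = 0.0222
P_2 = 1/(1+e^{-1.6490}) = 0.8388
P_3 = 1/(1+e^{4.2450}) = 0.0141
P_4 = 1/(1+e^{3.5659}) = 0.0275
E[score] = 0.0222 + 0.8388 + 0.0141 + 0.0275 = 0.9025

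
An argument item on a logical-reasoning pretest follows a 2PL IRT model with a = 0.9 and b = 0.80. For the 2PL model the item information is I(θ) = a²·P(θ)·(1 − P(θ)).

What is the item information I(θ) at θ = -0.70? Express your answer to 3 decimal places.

P = 1/(1+e^{1.3500}) = 0.2059
P(1−P) = 0.2059 × 0.7941 = 0.1635
I = a² × P(1−P) = 0.9² × 0.1635 = 0.13243

0.132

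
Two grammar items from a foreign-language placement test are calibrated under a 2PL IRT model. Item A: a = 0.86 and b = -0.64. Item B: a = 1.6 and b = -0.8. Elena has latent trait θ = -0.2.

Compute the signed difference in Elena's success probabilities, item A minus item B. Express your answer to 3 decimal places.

-0.130

P(θ) = 1 / (1 + exp(−a(θ − b)))
P_A = 0.5935
P_B = 0.7231
P_A − P_B = -0.1296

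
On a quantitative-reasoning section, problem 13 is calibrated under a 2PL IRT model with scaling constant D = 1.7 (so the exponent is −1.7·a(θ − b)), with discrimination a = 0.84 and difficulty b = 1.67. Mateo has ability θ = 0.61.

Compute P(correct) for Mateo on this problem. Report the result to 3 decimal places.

0.180

P(θ) = 1 / (1 + exp(−D·a(θ − b)))
Exponent: 1.7 × 0.84 × (0.61 − 1.67) = -1.5137
1/(1 + e^{1.5137}) = 0.1804
P = 0.1804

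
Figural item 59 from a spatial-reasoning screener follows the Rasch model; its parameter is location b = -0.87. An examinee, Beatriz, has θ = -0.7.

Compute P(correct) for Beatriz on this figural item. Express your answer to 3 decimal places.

0.542

P(θ) = 1 / (1 + exp(−(θ − b)))
Exponent: (-0.7 − (-0.87)) = 0.1700
1/(1 + e^{-0.1700}) = 0.5424
P = 0.5424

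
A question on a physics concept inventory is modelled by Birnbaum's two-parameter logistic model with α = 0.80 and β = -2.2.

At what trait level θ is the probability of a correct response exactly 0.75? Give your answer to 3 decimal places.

-0.827

P(θ) = 1 / (1 + exp(−α(θ − β)))
logit = ln(0.7500/0.2500) = 1.0986
θ = β + logit/(α) = -2.2 + 1.0986/0.8000 = -0.8267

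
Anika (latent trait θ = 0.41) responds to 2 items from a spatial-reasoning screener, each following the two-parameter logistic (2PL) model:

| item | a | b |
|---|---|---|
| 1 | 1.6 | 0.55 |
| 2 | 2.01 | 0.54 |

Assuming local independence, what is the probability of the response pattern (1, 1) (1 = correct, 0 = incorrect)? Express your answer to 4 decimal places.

0.1933

P(θ) = 1 / (1 + exp(−a(θ − b)))
P_1 = 1/(1+e^{0.2240}) = 0.4442
P_2 = 1/(1+e^{0.2613}) = 0.4350
L = P_1 × P_2 = 0.4442 × 0.4350 = 0.19326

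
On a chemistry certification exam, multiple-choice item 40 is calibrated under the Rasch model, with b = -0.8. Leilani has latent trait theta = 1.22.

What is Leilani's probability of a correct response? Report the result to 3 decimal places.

P(theta) = 1 / (1 + exp(−(theta − b)))
Exponent: (1.22 − (-0.8)) = 2.0200
1/(1 + e^{-2.0200}) = 0.8829
P = 0.8829

0.883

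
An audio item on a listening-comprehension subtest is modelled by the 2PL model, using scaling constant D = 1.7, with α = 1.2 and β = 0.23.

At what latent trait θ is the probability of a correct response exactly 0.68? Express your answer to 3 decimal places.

P(θ) = 1 / (1 + exp(−D·α(θ − β)))
logit = ln(0.6800/0.3200) = 0.7538
θ = β + logit/(1.7·α) = 0.23 + 0.7538/2.0400 = 0.5995

0.599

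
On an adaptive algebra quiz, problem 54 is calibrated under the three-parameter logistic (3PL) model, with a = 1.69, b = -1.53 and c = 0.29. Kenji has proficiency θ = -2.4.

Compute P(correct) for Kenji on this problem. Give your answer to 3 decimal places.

P(θ) = c + (1 − c) · 1 / (1 + exp(−a(θ − b)))
Exponent: 1.69 × (-2.4 − (-1.53)) = -1.4703
1/(1 + e^{1.4703}) = 0.1869
P = 0.29 + 0.71 × 0.1869 = 0.4227

0.423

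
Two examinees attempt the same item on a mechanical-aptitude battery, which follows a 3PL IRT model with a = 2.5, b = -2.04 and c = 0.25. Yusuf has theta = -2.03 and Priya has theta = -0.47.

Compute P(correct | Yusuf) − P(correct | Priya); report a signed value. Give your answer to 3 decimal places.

-0.356

P(theta) = c + (1 − c) · 1 / (1 + exp(−a(theta − b)))
P(Yusuf) = 0.6297  [exponent 0.0250]
P(Priya) = 0.9855  [exponent 3.9250]
Difference = 0.6297 − 0.9855 = -0.3558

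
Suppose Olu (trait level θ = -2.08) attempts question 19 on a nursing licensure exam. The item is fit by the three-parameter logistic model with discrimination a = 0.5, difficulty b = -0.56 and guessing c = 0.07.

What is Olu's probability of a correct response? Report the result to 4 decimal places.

0.3663

P(θ) = c + (1 − c) · 1 / (1 + exp(−a(θ − b)))
Exponent: 0.5 × (-2.08 − (-0.56)) = -0.7600
1/(1 + e^{0.7600}) = 0.3186
P = 0.07 + 0.93 × 0.3186 = 0.3663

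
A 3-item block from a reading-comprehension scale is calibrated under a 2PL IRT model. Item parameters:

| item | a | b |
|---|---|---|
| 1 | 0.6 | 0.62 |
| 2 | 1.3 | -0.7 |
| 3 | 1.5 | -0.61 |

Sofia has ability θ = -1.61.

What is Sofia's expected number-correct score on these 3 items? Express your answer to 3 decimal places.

0.625

P(θ) = 1 / (1 + exp(−a(θ − b)))
P_1 = 1/(1+e^{1.3380}) = 0.2078
P_2 = 1/(1+e^{1.1830}) = 0.2345
P_3 = 1/(1+e^{1.5000}) = 0.1824
E[score] = 0.2078 + 0.2345 + 0.1824 = 0.6248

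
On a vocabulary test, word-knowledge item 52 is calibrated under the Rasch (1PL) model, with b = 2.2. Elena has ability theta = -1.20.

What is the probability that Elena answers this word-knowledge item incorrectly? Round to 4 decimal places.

P(theta) = 1 / (1 + exp(−(theta − b)))
Exponent: (-1.20 − 2.2) = -3.4000
1/(1 + e^{3.4000}) = 0.0323
P = 0.0323
P(incorrect) = 1 − 0.0323 = 0.9677

0.9677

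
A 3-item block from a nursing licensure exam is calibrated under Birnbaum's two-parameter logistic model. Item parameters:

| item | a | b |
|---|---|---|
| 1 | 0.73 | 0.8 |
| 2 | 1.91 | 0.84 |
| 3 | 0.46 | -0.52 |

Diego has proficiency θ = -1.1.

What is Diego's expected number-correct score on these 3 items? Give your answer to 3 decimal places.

0.658

P(θ) = 1 / (1 + exp(−a(θ − b)))
P_1 = 1/(1+e^{1.3870}) = 0.1999
P_2 = 1/(1+e^{3.7054}) = 0.0240
P_3 = 1/(1+e^{0.2668}) = 0.4337
E[score] = 0.1999 + 0.0240 + 0.4337 = 0.6576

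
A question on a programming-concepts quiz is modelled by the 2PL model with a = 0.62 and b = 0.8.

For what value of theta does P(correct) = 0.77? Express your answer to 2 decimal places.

2.75

P(theta) = 1 / (1 + exp(−a(theta − b)))
logit = ln(0.7700/0.2300) = 1.2083
theta = b + logit/(a) = 0.8 + 1.2083/0.6200 = 2.7489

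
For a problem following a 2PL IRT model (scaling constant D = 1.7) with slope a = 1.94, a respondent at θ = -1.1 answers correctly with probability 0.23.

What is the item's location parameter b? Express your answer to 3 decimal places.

P(θ) = 1 / (1 + exp(−D·a(θ − b)))
logit(0.23) = ln(0.23/0.77) = -1.2083
b = θ − logit/(1.7·a) = -1.1 − (-1.2083)/3.2980 = -0.7336

-0.734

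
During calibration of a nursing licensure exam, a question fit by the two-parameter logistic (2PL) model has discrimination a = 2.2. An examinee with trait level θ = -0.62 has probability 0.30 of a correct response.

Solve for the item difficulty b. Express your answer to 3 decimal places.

-0.235

P(θ) = 1 / (1 + exp(−a(θ − b)))
logit(0.30) = ln(0.30/0.70) = -0.8473
b = θ − logit/(a) = -0.62 − (-0.8473)/2.2000 = -0.2349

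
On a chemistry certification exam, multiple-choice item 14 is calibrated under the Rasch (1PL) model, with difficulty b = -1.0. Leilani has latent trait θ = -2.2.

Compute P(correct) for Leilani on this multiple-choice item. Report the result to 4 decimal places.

0.2315

P(θ) = 1 / (1 + exp(−(θ − b)))
Exponent: (-2.2 − (-1.0)) = -1.2000
1/(1 + e^{1.2000}) = 0.2315
P = 0.2315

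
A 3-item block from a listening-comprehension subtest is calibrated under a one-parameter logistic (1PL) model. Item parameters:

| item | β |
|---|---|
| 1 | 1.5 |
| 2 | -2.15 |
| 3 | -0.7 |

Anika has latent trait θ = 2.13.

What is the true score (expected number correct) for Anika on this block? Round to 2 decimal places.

2.58

P(θ) = 1 / (1 + exp(−(θ − β)))
P_1 = 1/(1+e^{-0.6300}) = 0.6525
P_2 = 1/(1+e^{-4.2800}) = 0.9863
P_3 = 1/(1+e^{-2.8300}) = 0.9443
E[score] = 0.6525 + 0.9863 + 0.9443 = 2.5831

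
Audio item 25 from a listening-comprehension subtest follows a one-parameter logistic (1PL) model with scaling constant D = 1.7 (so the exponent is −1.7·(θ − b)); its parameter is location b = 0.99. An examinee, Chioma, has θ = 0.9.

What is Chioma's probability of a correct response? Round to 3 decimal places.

0.462

P(θ) = 1 / (1 + exp(−D·(θ − b)))
Exponent: 1.7 × (0.9 − 0.99) = -0.1530
1/(1 + e^{0.1530}) = 0.4618
P = 0.4618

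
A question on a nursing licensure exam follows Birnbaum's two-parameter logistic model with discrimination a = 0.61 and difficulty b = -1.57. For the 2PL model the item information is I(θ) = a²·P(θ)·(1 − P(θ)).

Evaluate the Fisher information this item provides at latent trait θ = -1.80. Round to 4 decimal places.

0.0926

P = 1/(1+e^{0.1403}) = 0.4650
P(1−P) = 0.4650 × 0.5350 = 0.2488
I = a² × P(1−P) = 0.61² × 0.2488 = 0.09257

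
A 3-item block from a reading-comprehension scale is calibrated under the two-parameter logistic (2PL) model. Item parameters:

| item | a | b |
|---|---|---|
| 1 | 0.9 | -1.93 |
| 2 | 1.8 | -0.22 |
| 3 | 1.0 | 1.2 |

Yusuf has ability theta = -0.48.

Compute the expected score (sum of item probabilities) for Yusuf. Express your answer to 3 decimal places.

P(theta) = 1 / (1 + exp(−a(theta − b)))
P_1 = 1/(1+e^{-1.3050}) = 0.7867
P_2 = 1/(1+e^{0.4680}) = 0.3851
P_3 = 1/(1+e^{1.6800}) = 0.1571
E[score] = 0.7867 + 0.3851 + 0.1571 = 1.3289

1.329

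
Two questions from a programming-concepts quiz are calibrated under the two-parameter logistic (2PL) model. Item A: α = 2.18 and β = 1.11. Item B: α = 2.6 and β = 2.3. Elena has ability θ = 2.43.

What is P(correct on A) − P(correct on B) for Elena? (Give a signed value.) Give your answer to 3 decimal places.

P(θ) = 1 / (1 + exp(−α(θ − β)))
P_A = 0.9467
P_B = 0.5837
P_A − P_B = 0.3630

0.363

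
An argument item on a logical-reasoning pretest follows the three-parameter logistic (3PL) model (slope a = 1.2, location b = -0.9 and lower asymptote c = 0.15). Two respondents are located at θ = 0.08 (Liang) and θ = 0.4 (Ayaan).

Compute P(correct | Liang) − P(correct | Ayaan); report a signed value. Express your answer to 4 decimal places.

P(θ) = c + (1 − c) · 1 / (1 + exp(−a(θ − b)))
P(Liang) = 0.7996  [exponent 1.1760]
P(Ayaan) = 0.8524  [exponent 1.5600]
Difference = 0.7996 − 0.8524 = -0.0528

-0.0528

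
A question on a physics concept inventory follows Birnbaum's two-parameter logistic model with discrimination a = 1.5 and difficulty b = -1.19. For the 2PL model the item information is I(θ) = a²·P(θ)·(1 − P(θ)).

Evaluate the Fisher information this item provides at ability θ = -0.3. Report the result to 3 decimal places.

P = 1/(1+e^{-1.3350}) = 0.7917
P(1−P) = 0.7917 × 0.2083 = 0.1649
I = a² × P(1−P) = 1.5² × 0.1649 = 0.37109

0.371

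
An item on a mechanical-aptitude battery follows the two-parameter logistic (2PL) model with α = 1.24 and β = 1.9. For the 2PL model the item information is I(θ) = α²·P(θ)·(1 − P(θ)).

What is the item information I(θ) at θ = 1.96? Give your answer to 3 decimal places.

P = 1/(1+e^{-0.0744}) = 0.5186
P(1−P) = 0.5186 × 0.4814 = 0.2497
I = α² × P(1−P) = 1.24² × 0.2497 = 0.38387

0.384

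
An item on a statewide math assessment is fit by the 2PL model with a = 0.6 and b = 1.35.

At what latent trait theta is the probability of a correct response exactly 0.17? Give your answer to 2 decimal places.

-1.29

P(theta) = 1 / (1 + exp(−a(theta − b)))
logit = ln(0.1700/0.8300) = -1.5856
theta = b + logit/(a) = 1.35 + (-1.5856)/0.6000 = -1.2927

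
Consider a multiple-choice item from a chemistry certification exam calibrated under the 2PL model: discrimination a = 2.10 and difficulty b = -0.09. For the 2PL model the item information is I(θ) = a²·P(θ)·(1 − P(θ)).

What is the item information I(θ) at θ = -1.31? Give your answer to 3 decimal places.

P = 1/(1+e^{2.5620}) = 0.0716
P(1−P) = 0.0716 × 0.9284 = 0.0665
I = a² × P(1−P) = 2.10² × 0.0665 = 0.29324

0.293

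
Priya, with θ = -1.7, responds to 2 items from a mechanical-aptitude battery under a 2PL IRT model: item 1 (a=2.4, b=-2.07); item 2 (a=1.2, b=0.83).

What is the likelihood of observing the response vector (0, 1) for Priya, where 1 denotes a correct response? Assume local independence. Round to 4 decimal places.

0.0134

P(θ) = 1 / (1 + exp(−a(θ − b)))
P_1 = 1/(1+e^{-0.8880}) = 0.7085
P_2 = 1/(1+e^{3.0360}) = 0.0458
L = (1−P_1) × P_2 = 0.2915 × 0.0458 = 0.01336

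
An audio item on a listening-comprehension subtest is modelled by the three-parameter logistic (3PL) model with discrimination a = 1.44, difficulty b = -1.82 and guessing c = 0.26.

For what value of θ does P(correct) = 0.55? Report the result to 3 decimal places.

P(θ) = c + (1 − c) · 1 / (1 + exp(−a(θ − b)))
Remove guessing floor: (0.55 − 0.26)/(1 − 0.26) = 0.3919
logit = ln(0.3919/0.6081) = -0.4394
θ = b + logit/(a) = -1.82 + (-0.4394)/1.4400 = -2.1251

-2.125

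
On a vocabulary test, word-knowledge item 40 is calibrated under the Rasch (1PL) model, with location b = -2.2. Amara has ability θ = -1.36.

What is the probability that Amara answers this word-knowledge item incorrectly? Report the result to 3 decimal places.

P(θ) = 1 / (1 + exp(−(θ − b)))
Exponent: (-1.36 − (-2.2)) = 0.8400
1/(1 + e^{-0.8400}) = 0.6985
P = 0.6985
P(incorrect) = 1 − 0.6985 = 0.3015

0.302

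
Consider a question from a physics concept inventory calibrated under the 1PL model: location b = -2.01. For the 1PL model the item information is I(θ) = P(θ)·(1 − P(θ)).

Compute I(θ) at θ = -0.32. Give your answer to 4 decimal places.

P = 1/(1+e^{-1.6900}) = 0.8442
P(1−P) = 0.8442 × 0.1558 = 0.1315
I = P(1−P) = 0.13151

0.1315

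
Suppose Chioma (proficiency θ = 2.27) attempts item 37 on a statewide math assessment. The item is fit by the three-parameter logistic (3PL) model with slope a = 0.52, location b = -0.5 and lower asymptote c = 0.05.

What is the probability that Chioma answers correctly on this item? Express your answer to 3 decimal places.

0.818

P(θ) = c + (1 − c) · 1 / (1 + exp(−a(θ − b)))
Exponent: 0.52 × (2.27 − (-0.5)) = 1.4404
1/(1 + e^{-1.4404}) = 0.8085
P = 0.05 + 0.95 × 0.8085 = 0.8181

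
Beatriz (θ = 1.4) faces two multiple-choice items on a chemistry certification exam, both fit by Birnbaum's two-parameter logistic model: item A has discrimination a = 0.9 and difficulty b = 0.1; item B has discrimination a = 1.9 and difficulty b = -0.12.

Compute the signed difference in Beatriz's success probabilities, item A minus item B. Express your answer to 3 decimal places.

P(θ) = 1 / (1 + exp(−a(θ − b)))
P_A = 0.7631
P_B = 0.9473
P_A − P_B = -0.1841

-0.184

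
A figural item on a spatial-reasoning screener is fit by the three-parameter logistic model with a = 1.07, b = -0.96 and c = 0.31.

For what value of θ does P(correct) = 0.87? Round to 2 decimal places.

0.40

P(θ) = c + (1 − c) · 1 / (1 + exp(−a(θ − b)))
Remove guessing floor: (0.87 − 0.31)/(1 − 0.31) = 0.8116
logit = ln(0.8116/0.1884) = 1.4604
θ = b + logit/(a) = -0.96 + 1.4604/1.0700 = 0.4049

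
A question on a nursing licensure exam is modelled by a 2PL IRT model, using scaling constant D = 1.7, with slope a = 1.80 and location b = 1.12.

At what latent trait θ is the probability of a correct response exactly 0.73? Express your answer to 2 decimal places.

1.45

P(θ) = 1 / (1 + exp(−D·a(θ − b)))
logit = ln(0.7300/0.2700) = 0.9946
θ = b + logit/(1.7·a) = 1.12 + 0.9946/3.0600 = 1.4450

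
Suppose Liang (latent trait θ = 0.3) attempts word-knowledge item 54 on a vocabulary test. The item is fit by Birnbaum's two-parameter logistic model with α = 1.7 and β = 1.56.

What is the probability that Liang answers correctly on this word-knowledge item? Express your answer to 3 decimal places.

0.105

P(θ) = 1 / (1 + exp(−α(θ − β)))
Exponent: 1.7 × (0.3 − 1.56) = -2.1420
1/(1 + e^{2.1420}) = 0.1051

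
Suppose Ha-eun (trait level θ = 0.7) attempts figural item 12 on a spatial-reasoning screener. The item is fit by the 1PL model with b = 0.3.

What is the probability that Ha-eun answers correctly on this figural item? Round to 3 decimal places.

0.599

P(θ) = 1 / (1 + exp(−(θ − b)))
Exponent: (0.7 − 0.3) = 0.4000
1/(1 + e^{-0.4000}) = 0.5987
P = 0.5987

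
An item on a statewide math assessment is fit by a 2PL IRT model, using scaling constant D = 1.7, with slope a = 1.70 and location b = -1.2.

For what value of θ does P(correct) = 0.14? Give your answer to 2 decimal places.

P(θ) = 1 / (1 + exp(−D·a(θ − b)))
logit = ln(0.1400/0.8600) = -1.8153
θ = b + logit/(1.7·a) = -1.2 + (-1.8153)/2.8900 = -1.8281

-1.83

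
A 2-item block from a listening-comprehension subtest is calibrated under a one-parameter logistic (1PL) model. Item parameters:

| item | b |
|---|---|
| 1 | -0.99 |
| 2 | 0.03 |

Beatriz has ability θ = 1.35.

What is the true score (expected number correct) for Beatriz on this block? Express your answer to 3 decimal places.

P(θ) = 1 / (1 + exp(−(θ − b)))
P_1 = 1/(1+e^{-2.3400}) = 0.9121
P_2 = 1/(1+e^{-1.3200}) = 0.7892
E[score] = 0.9121 + 0.7892 = 1.7013

1.701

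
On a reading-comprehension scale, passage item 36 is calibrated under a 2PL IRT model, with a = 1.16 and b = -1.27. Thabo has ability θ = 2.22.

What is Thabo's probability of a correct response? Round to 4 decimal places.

P(θ) = 1 / (1 + exp(−a(θ − b)))
Exponent: 1.16 × (2.22 − (-1.27)) = 4.0484
1/(1 + e^{-4.0484}) = 0.9828

0.9828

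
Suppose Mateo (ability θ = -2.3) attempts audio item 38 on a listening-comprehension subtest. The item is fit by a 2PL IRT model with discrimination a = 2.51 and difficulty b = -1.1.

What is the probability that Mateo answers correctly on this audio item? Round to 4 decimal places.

P(θ) = 1 / (1 + exp(−a(θ − b)))
Exponent: 2.51 × (-2.3 − (-1.1)) = -3.0120
1/(1 + e^{3.0120}) = 0.0469

0.0469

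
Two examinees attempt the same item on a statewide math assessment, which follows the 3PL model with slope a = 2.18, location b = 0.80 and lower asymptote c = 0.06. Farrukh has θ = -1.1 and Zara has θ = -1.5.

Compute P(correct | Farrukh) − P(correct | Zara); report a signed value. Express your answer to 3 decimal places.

0.008

P(θ) = c + (1 − c) · 1 / (1 + exp(−a(θ − b)))
P(Farrukh) = 0.0747  [exponent -4.1420]
P(Zara) = 0.0662  [exponent -5.0140]
Difference = 0.0747 − 0.0662 = 0.0085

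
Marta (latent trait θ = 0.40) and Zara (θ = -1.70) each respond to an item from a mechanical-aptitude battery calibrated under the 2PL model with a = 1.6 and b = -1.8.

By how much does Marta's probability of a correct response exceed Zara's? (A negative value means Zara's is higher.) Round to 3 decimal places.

P(θ) = 1 / (1 + exp(−a(θ − b)))
P(Marta) = 0.9713  [exponent 3.5200]
P(Zara) = 0.5399  [exponent 0.1600]
Difference = 0.9713 − 0.5399 = 0.4313

0.431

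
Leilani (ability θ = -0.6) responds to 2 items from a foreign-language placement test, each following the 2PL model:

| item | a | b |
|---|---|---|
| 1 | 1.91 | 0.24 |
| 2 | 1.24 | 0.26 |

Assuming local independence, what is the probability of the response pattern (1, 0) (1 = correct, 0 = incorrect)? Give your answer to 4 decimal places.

P(θ) = 1 / (1 + exp(−a(θ − b)))
P_1 = 1/(1+e^{1.6044}) = 0.1674
P_2 = 1/(1+e^{1.0664}) = 0.2561
L = P_1 × (1−P_2) = 0.1674 × 0.7439 = 0.12451

0.1245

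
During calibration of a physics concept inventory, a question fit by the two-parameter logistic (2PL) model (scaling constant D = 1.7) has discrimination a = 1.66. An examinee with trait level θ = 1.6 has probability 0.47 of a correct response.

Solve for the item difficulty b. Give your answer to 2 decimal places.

P(θ) = 1 / (1 + exp(−D·a(θ − b)))
logit(0.47) = ln(0.47/0.53) = -0.1201
b = θ − logit/(1.7·a) = 1.6 − (-0.1201)/2.8220 = 1.6426

1.64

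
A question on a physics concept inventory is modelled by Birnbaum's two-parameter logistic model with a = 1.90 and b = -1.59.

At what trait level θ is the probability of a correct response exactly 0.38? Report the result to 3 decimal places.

P(θ) = 1 / (1 + exp(−a(θ − b)))
logit = ln(0.3800/0.6200) = -0.4895
θ = b + logit/(a) = -1.59 + (-0.4895)/1.9000 = -1.8477

-1.848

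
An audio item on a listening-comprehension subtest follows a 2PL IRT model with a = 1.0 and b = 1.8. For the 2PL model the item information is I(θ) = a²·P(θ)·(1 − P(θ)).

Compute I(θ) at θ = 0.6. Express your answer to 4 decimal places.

0.1779

P = 1/(1+e^{1.2000}) = 0.2315
P(1−P) = 0.2315 × 0.7685 = 0.1779
I = a² × P(1−P) = 1.0² × 0.1779 = 0.17789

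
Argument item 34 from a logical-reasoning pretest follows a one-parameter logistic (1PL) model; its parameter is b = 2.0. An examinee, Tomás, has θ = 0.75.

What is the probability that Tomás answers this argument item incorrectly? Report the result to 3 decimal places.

P(θ) = 1 / (1 + exp(−(θ − b)))
Exponent: (0.75 − 2.0) = -1.2500
1/(1 + e^{1.2500}) = 0.2227
P = 0.2227
P(incorrect) = 1 − 0.2227 = 0.7773

0.777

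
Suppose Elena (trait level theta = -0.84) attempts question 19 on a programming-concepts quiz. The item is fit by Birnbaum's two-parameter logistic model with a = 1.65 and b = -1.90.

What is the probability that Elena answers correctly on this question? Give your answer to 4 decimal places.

P(theta) = 1 / (1 + exp(−a(theta − b)))
Exponent: 1.65 × (-0.84 − (-1.90)) = 1.7490
1/(1 + e^{-1.7490}) = 0.8518

0.8518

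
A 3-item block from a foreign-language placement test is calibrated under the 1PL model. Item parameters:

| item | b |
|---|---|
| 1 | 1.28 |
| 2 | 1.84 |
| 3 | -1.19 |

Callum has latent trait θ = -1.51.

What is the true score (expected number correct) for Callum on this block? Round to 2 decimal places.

P(θ) = 1 / (1 + exp(−(θ − b)))
P_1 = 1/(1+e^{2.7900}) = 0.0579
P_2 = 1/(1+e^{3.3500}) = 0.0339
P_3 = 1/(1+e^{0.3200}) = 0.4207
E[score] = 0.0579 + 0.0339 + 0.4207 = 0.5124

0.51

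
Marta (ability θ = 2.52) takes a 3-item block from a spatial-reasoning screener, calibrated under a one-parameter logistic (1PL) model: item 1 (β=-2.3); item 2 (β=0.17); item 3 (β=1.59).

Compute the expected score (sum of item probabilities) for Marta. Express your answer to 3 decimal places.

2.622

P(θ) = 1 / (1 + exp(−(θ − β)))
P_1 = 1/(1+e^{-4.8200}) = 0.9920
P_2 = 1/(1+e^{-2.3500}) = 0.9129
P_3 = 1/(1+e^{-0.9300}) = 0.7171
E[score] = 0.9920 + 0.9129 + 0.7171 = 2.6220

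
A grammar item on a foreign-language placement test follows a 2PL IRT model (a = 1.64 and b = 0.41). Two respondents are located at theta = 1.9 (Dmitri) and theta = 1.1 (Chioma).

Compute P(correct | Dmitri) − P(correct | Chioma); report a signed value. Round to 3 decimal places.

0.164

P(theta) = 1 / (1 + exp(−a(theta − b)))
P(Dmitri) = 0.9201  [exponent 2.4436]
P(Chioma) = 0.7561  [exponent 1.1316]
Difference = 0.9201 − 0.7561 = 0.1640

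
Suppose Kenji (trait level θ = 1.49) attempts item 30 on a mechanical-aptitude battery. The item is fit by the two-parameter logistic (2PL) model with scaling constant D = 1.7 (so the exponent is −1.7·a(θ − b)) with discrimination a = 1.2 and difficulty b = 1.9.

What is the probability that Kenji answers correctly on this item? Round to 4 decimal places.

0.3023

P(θ) = 1 / (1 + exp(−D·a(θ − b)))
Exponent: 1.7 × 1.2 × (1.49 − 1.9) = -0.8364
1/(1 + e^{0.8364}) = 0.3023
P = 0.3023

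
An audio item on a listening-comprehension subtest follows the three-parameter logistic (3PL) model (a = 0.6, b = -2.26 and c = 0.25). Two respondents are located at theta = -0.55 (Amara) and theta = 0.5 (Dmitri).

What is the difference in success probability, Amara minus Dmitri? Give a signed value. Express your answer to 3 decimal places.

P(theta) = c + (1 − c) · 1 / (1 + exp(−a(theta − b)))
P(Amara) = 0.8021  [exponent 1.0260]
P(Dmitri) = 0.8798  [exponent 1.6560]
Difference = 0.8021 − 0.8798 = -0.0777

-0.078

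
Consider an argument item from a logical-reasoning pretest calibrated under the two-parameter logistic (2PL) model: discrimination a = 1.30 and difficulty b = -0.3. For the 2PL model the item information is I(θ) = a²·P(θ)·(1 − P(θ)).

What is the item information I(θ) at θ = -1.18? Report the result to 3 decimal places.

P = 1/(1+e^{1.1440}) = 0.2416
P(1−P) = 0.2416 × 0.7584 = 0.1832
I = a² × P(1−P) = 1.30² × 0.1832 = 0.30965

0.310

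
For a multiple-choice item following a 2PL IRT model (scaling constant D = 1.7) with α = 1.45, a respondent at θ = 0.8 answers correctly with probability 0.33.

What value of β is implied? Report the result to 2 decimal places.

P(θ) = 1 / (1 + exp(−D·α(θ − β)))
logit(0.33) = ln(0.33/0.67) = -0.7082
β = θ − logit/(1.7·α) = 0.8 − (-0.7082)/2.4650 = 1.0873

1.09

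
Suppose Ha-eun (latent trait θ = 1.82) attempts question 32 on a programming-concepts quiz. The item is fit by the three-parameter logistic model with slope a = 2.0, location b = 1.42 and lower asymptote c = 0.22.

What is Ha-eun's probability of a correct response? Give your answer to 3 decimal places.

P(θ) = c + (1 − c) · 1 / (1 + exp(−a(θ − b)))
Exponent: 2.0 × (1.82 − 1.42) = 0.8000
1/(1 + e^{-0.8000}) = 0.6900
P = 0.22 + 0.78 × 0.6900 = 0.7582

0.758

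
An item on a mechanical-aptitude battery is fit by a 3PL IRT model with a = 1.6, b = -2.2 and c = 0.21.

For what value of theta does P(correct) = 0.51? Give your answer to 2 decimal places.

P(theta) = c + (1 − c) · 1 / (1 + exp(−a(theta − b)))
Remove guessing floor: (0.51 − 0.21)/(1 − 0.21) = 0.3797
logit = ln(0.3797/0.6203) = -0.4906
theta = b + logit/(a) = -2.2 + (-0.4906)/1.6000 = -2.5066

-2.51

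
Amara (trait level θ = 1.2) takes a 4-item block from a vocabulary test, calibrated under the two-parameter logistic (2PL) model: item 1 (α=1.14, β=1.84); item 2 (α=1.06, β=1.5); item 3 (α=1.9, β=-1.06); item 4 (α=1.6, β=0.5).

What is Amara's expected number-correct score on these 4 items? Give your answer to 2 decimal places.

P(θ) = 1 / (1 + exp(−α(θ − β)))
P_1 = 1/(1+e^{0.7296}) = 0.3253
P_2 = 1/(1+e^{0.3180}) = 0.4212
P_3 = 1/(1+e^{-4.2940}) = 0.9865
P_4 = 1/(1+e^{-1.1200}) = 0.7540
E[score] = 0.3253 + 0.4212 + 0.9865 + 0.7540 = 2.4870

2.49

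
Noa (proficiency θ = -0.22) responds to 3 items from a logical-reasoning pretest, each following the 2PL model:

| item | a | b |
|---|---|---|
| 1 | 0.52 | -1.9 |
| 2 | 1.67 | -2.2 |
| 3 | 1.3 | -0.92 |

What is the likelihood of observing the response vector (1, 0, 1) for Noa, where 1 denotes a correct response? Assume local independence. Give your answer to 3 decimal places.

P(θ) = 1 / (1 + exp(−a(θ − b)))
P_1 = 1/(1+e^{-0.8736}) = 0.7055
P_2 = 1/(1+e^{-3.3066}) = 0.9647
P_3 = 1/(1+e^{-0.9100}) = 0.7130
L = P_1 × (1−P_2) × P_3 = 0.7055 × 0.0353 × 0.7130 = 0.01778

0.018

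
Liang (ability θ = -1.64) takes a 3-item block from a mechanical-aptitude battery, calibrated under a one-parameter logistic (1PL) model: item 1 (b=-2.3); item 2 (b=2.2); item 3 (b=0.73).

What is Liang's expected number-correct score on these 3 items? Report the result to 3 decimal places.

P(θ) = 1 / (1 + exp(−(θ − b)))
P_1 = 1/(1+e^{-0.6600}) = 0.6593
P_2 = 1/(1+e^{3.8400}) = 0.0210
P_3 = 1/(1+e^{2.3700}) = 0.0855
E[score] = 0.6593 + 0.0210 + 0.0855 = 0.7658

0.766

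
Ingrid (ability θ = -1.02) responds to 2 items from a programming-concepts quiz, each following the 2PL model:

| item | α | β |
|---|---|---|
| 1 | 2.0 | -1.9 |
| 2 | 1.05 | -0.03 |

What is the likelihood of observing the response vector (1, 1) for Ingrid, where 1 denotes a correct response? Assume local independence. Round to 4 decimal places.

P(θ) = 1 / (1 + exp(−α(θ − β)))
P_1 = 1/(1+e^{-1.7600}) = 0.8532
P_2 = 1/(1+e^{1.0395}) = 0.2612
L = P_1 × P_2 = 0.8532 × 0.2612 = 0.22290

0.2229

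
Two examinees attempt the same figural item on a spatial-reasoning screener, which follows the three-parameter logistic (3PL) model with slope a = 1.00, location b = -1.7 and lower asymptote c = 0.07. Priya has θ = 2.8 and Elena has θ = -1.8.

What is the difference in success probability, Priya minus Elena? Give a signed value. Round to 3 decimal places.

P(θ) = c + (1 − c) · 1 / (1 + exp(−a(θ − b)))
P(Priya) = 0.9898  [exponent 4.5000]
P(Elena) = 0.5118  [exponent -0.1000]
Difference = 0.9898 − 0.5118 = 0.4780

0.478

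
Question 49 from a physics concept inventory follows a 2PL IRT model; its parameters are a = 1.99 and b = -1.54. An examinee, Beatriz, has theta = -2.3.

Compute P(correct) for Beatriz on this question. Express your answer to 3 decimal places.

P(theta) = 1 / (1 + exp(−a(theta − b)))
Exponent: 1.99 × (-2.3 − (-1.54)) = -1.5124
1/(1 + e^{1.5124}) = 0.1806

0.181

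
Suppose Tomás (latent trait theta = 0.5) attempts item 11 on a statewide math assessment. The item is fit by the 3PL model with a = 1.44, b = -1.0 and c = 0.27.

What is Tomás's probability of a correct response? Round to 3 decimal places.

0.925

P(theta) = c + (1 − c) · 1 / (1 + exp(−a(theta − b)))
Exponent: 1.44 × (0.5 − (-1.0)) = 2.1600
1/(1 + e^{-2.1600}) = 0.8966
P = 0.27 + 0.73 × 0.8966 = 0.9245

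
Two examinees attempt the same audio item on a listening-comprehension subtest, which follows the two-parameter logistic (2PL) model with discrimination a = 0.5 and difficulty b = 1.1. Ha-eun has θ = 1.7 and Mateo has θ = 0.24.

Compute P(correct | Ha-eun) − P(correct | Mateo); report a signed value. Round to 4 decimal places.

P(θ) = 1 / (1 + exp(−a(θ − b)))
P(Ha-eun) = 0.5744  [exponent 0.3000]
P(Mateo) = 0.3941  [exponent -0.4300]
Difference = 0.5744 − 0.3941 = 0.1803

0.1803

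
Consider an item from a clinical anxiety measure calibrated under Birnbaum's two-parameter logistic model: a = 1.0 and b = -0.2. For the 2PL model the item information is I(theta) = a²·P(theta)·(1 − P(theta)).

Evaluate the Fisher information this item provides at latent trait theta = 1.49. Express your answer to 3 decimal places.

0.132

P = 1/(1+e^{-1.6900}) = 0.8442
P(1−P) = 0.8442 × 0.1558 = 0.1315
I = a² × P(1−P) = 1.0² × 0.1315 = 0.13151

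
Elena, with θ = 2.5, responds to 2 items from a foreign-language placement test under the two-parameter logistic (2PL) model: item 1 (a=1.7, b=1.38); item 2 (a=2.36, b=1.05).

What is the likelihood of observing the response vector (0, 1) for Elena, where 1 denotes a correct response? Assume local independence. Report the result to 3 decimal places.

0.126

P(θ) = 1 / (1 + exp(−a(θ − b)))
P_1 = 1/(1+e^{-1.9040}) = 0.8703
P_2 = 1/(1+e^{-3.4220}) = 0.9684
L = (1−P_1) × P_2 = 0.1297 × 0.9684 = 0.12556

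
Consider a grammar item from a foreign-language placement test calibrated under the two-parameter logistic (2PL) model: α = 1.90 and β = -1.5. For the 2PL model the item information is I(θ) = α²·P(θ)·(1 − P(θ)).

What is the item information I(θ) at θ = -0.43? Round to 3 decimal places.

P = 1/(1+e^{-2.0330}) = 0.8842
P(1−P) = 0.8842 × 0.1158 = 0.1024
I = α² × P(1−P) = 1.90² × 0.1024 = 0.36958

0.370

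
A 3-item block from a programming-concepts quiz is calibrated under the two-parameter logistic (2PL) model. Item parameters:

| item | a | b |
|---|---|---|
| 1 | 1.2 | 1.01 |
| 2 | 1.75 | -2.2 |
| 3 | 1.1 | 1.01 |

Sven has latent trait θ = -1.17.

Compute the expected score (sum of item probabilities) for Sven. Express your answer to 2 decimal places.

P(θ) = 1 / (1 + exp(−a(θ − b)))
P_1 = 1/(1+e^{2.6160}) = 0.0681
P_2 = 1/(1+e^{-1.8025}) = 0.8585
P_3 = 1/(1+e^{2.3980}) = 0.0833
E[score] = 0.0681 + 0.8585 + 0.0833 = 1.0099

1.01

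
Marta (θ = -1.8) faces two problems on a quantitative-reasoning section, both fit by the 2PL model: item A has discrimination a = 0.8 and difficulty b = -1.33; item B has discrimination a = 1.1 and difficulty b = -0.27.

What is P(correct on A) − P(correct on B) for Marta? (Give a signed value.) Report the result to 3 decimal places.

P(θ) = 1 / (1 + exp(−a(θ − b)))
P_A = 0.4071
P_B = 0.1567
P_A − P_B = 0.2504

0.250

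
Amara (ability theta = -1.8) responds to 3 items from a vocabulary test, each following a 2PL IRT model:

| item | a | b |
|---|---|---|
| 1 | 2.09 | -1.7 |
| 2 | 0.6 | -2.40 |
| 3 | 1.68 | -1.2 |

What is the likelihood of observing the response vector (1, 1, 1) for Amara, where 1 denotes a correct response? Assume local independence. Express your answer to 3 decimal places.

0.071

P(theta) = 1 / (1 + exp(−a(theta − b)))
P_1 = 1/(1+e^{0.2090}) = 0.4479
P_2 = 1/(1+e^{-0.3600}) = 0.5890
P_3 = 1/(1+e^{1.0080}) = 0.2674
L = P_1 × P_2 × P_3 = 0.4479 × 0.5890 × 0.2674 = 0.07055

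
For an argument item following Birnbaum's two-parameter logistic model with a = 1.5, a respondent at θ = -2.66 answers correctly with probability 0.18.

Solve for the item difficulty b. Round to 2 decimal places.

-1.65

P(θ) = 1 / (1 + exp(−a(θ − b)))
logit(0.18) = ln(0.18/0.82) = -1.5163
b = θ − logit/(a) = -2.66 − (-1.5163)/1.5000 = -1.6491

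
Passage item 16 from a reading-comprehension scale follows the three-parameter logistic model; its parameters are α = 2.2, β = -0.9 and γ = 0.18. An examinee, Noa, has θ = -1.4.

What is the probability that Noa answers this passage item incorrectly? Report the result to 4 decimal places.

P(θ) = γ + (1 − γ) · 1 / (1 + exp(−α(θ − β)))
Exponent: 2.2 × (-1.4 − (-0.9)) = -1.1000
1/(1 + e^{1.1000}) = 0.2497
P = 0.18 + 0.82 × 0.2497 = 0.3848
P(incorrect) = 1 − 0.3848 = 0.6152

0.6152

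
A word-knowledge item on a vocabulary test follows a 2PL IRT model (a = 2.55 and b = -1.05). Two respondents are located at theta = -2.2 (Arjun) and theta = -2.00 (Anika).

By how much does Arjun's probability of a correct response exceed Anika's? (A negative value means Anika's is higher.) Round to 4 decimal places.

P(theta) = 1 / (1 + exp(−a(theta − b)))
P(Arjun) = 0.0506  [exponent -2.9325]
P(Anika) = 0.0815  [exponent -2.4225]
Difference = 0.0506 − 0.0815 = -0.0309

-0.0309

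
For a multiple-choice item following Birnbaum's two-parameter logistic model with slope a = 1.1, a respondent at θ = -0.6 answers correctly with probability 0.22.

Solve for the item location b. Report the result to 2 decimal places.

P(θ) = 1 / (1 + exp(−a(θ − b)))
logit(0.22) = ln(0.22/0.78) = -1.2657
b = θ − logit/(a) = -0.6 − (-1.2657)/1.1000 = 0.5506

0.55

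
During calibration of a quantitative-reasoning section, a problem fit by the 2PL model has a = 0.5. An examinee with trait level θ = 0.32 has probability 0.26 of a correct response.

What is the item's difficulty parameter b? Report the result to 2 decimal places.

P(θ) = 1 / (1 + exp(−a(θ − b)))
logit(0.26) = ln(0.26/0.74) = -1.0460
b = θ − logit/(a) = 0.32 − (-1.0460)/0.5000 = 2.4119

2.41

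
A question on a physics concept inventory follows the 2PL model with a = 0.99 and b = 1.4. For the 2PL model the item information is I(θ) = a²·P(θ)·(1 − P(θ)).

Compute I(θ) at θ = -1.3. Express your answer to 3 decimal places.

P = 1/(1+e^{2.6730}) = 0.0646
P(1−P) = 0.0646 × 0.9354 = 0.0604
I = a² × P(1−P) = 0.99² × 0.0604 = 0.05921

0.059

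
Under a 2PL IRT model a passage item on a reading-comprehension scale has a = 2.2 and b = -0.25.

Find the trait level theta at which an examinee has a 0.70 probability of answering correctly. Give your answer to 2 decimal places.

P(theta) = 1 / (1 + exp(−a(theta − b)))
logit = ln(0.7000/0.3000) = 0.8473
theta = b + logit/(a) = -0.25 + 0.8473/2.2000 = 0.1351

0.14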